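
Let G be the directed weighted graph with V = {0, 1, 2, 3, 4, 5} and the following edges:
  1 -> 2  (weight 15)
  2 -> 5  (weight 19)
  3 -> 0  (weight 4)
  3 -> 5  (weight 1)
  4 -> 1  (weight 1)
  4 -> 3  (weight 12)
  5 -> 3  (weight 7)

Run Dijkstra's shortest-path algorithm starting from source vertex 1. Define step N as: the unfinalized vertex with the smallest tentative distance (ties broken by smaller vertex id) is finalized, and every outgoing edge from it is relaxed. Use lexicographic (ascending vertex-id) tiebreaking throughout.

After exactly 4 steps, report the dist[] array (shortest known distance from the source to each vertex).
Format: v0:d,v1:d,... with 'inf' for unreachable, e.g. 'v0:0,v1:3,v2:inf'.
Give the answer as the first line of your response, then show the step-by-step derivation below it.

v0:45,v1:0,v2:15,v3:41,v4:inf,v5:34

step 1: dist = v0:inf,v1:0,v2:15,v3:inf,v4:inf,v5:inf
step 2: dist = v0:inf,v1:0,v2:15,v3:inf,v4:inf,v5:34
step 3: dist = v0:inf,v1:0,v2:15,v3:41,v4:inf,v5:34
step 4: dist = v0:45,v1:0,v2:15,v3:41,v4:inf,v5:34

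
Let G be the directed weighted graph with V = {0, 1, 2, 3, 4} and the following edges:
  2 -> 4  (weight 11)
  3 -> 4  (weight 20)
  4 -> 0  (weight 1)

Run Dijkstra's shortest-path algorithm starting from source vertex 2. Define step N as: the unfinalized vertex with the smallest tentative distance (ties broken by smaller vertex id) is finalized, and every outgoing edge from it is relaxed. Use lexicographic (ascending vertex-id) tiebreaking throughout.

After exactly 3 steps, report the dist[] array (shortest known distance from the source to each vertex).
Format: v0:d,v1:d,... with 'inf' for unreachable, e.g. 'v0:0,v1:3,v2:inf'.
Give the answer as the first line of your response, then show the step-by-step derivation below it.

v0:12,v1:inf,v2:0,v3:inf,v4:11

step 1: dist = v0:inf,v1:inf,v2:0,v3:inf,v4:11
step 2: dist = v0:12,v1:inf,v2:0,v3:inf,v4:11
step 3: dist = v0:12,v1:inf,v2:0,v3:inf,v4:11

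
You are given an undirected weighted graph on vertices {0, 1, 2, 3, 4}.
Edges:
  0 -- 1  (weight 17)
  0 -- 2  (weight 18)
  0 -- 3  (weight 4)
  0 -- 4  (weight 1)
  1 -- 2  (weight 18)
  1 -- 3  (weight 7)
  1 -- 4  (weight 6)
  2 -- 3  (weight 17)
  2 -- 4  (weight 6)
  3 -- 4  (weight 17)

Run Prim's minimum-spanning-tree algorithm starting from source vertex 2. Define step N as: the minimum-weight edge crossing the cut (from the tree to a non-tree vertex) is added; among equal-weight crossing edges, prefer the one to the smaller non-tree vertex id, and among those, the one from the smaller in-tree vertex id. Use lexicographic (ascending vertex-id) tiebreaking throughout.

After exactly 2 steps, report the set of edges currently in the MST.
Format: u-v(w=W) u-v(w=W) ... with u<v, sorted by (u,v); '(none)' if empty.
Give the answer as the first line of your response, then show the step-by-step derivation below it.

0-4(w=1) 2-4(w=6)

step 1: add edge 2-4 (w=6); MST = {2-4(w=6)}
step 2: add edge 0-4 (w=1); MST = {0-4(w=1) 2-4(w=6)}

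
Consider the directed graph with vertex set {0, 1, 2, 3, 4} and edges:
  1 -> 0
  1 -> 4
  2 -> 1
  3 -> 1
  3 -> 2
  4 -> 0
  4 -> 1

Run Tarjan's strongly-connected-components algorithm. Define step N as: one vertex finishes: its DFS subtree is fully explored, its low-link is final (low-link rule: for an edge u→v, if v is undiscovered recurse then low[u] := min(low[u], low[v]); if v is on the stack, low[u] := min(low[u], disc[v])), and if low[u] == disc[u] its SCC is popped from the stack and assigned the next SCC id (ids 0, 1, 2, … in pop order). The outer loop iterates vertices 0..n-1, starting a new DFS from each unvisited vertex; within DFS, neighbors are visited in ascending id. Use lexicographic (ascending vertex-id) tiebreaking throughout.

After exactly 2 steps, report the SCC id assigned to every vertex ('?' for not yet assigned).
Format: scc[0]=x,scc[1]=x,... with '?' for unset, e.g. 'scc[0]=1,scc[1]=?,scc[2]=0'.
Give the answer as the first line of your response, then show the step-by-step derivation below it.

scc[0]=0,scc[1]=?,scc[2]=?,scc[3]=?,scc[4]=?

step 1: low=(low[0]=0,low[1]=?,low[2]=?,low[3]=?,low[4]=?); scc=(scc[0]=0,scc[1]=?,scc[2]=?,scc[3]=?,scc[4]=?)
step 2: low=(low[0]=0,low[1]=1,low[2]=?,low[3]=?,low[4]=1); scc=(scc[0]=0,scc[1]=?,scc[2]=?,scc[3]=?,scc[4]=?)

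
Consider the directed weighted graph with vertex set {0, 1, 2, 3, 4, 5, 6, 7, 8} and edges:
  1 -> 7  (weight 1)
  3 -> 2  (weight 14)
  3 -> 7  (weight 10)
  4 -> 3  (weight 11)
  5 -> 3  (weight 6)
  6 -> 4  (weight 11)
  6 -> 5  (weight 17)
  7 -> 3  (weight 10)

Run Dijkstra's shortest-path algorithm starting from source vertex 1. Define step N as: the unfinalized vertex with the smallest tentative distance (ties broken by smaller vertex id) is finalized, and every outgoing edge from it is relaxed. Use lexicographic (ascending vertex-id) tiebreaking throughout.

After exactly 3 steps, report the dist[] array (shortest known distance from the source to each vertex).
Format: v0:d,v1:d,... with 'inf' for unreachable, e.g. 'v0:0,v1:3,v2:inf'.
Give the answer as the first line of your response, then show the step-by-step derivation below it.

v0:inf,v1:0,v2:25,v3:11,v4:inf,v5:inf,v6:inf,v7:1,v8:inf

step 1: dist = v0:inf,v1:0,v2:inf,v3:inf,v4:inf,v5:inf,v6:inf,v7:1,v8:inf
step 2: dist = v0:inf,v1:0,v2:inf,v3:11,v4:inf,v5:inf,v6:inf,v7:1,v8:inf
step 3: dist = v0:inf,v1:0,v2:25,v3:11,v4:inf,v5:inf,v6:inf,v7:1,v8:inf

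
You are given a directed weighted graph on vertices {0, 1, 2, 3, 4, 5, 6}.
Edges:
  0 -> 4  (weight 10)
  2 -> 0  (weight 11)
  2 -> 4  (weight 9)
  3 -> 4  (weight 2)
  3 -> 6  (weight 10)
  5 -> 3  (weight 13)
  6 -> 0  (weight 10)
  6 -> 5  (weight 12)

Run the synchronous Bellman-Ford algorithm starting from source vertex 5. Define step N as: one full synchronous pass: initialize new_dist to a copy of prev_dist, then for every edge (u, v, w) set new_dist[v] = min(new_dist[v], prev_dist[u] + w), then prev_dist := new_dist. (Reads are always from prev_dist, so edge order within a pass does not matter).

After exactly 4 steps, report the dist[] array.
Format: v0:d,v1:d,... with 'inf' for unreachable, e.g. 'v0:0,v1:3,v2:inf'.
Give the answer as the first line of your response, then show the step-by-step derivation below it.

v0:33,v1:inf,v2:inf,v3:13,v4:15,v5:0,v6:23

step 1: dist = v0:inf,v1:inf,v2:inf,v3:13,v4:inf,v5:0,v6:inf
step 2: dist = v0:inf,v1:inf,v2:inf,v3:13,v4:15,v5:0,v6:23
step 3: dist = v0:33,v1:inf,v2:inf,v3:13,v4:15,v5:0,v6:23
step 4: dist = v0:33,v1:inf,v2:inf,v3:13,v4:15,v5:0,v6:23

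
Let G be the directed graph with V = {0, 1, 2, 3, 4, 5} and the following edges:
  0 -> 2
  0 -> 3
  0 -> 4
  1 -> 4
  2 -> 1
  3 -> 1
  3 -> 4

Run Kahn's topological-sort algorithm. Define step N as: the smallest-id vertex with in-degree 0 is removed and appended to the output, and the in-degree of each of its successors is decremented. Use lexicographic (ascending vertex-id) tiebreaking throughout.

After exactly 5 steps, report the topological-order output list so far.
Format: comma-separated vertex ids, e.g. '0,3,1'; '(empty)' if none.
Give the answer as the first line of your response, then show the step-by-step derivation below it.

0,2,3,1,4

step 1: output 0; order=[0]; indeg=(0,2,0,0,2,0)
step 2: output 2; order=[0,2]; indeg=(0,1,0,0,2,0)
step 3: output 3; order=[0,2,3]; indeg=(0,0,0,0,1,0)
step 4: output 1; order=[0,2,3,1]; indeg=(0,0,0,0,0,0)
step 5: output 4; order=[0,2,3,1,4]; indeg=(0,0,0,0,0,0)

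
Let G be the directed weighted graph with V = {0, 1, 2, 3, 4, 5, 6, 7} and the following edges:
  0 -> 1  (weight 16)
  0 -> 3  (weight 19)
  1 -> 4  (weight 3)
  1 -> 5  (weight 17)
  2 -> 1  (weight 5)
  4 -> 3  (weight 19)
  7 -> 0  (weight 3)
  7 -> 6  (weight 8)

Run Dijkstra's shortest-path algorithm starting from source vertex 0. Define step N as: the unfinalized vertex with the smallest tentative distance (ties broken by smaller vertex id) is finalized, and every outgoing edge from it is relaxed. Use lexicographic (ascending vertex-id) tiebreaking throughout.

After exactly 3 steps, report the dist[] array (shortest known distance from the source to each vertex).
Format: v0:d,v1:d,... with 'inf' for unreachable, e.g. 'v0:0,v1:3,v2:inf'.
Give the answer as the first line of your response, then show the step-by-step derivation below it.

v0:0,v1:16,v2:inf,v3:19,v4:19,v5:33,v6:inf,v7:inf

step 1: dist = v0:0,v1:16,v2:inf,v3:19,v4:inf,v5:inf,v6:inf,v7:inf
step 2: dist = v0:0,v1:16,v2:inf,v3:19,v4:19,v5:33,v6:inf,v7:inf
step 3: dist = v0:0,v1:16,v2:inf,v3:19,v4:19,v5:33,v6:inf,v7:inf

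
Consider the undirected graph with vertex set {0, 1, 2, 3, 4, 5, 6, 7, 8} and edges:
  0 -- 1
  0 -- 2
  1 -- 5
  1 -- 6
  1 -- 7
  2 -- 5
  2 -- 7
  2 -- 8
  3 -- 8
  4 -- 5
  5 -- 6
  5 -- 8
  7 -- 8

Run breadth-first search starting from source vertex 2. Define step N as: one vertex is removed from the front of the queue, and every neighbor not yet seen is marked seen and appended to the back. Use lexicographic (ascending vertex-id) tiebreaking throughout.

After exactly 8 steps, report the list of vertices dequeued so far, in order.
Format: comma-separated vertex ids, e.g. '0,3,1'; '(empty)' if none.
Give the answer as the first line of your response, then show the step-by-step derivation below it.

2,0,5,7,8,1,4,6

step 1: dequeue 2; queue=[0,5,7,8]; order=2
step 2: dequeue 0; queue=[5,7,8,1]; order=2,0
step 3: dequeue 5; queue=[7,8,1,4,6]; order=2,0,5
step 4: dequeue 7; queue=[8,1,4,6]; order=2,0,5,7
step 5: dequeue 8; queue=[1,4,6,3]; order=2,0,5,7,8
step 6: dequeue 1; queue=[4,6,3]; order=2,0,5,7,8,1
step 7: dequeue 4; queue=[6,3]; order=2,0,5,7,8,1,4
step 8: dequeue 6; queue=[3]; order=2,0,5,7,8,1,4,6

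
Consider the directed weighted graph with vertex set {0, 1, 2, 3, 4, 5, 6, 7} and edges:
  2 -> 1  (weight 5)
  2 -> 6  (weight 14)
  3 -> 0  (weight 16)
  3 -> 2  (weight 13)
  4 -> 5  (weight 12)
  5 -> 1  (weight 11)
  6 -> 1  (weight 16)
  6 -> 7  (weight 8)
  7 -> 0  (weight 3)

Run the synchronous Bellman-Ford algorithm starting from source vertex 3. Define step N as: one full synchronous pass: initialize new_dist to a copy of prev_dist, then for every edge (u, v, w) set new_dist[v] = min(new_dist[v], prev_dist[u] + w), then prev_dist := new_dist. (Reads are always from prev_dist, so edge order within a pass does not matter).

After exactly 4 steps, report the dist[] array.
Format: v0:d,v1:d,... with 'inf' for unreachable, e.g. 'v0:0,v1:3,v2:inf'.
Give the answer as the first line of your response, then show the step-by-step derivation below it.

v0:16,v1:18,v2:13,v3:0,v4:inf,v5:inf,v6:27,v7:35

step 1: dist = v0:16,v1:inf,v2:13,v3:0,v4:inf,v5:inf,v6:inf,v7:inf
step 2: dist = v0:16,v1:18,v2:13,v3:0,v4:inf,v5:inf,v6:27,v7:inf
step 3: dist = v0:16,v1:18,v2:13,v3:0,v4:inf,v5:inf,v6:27,v7:35
step 4: dist = v0:16,v1:18,v2:13,v3:0,v4:inf,v5:inf,v6:27,v7:35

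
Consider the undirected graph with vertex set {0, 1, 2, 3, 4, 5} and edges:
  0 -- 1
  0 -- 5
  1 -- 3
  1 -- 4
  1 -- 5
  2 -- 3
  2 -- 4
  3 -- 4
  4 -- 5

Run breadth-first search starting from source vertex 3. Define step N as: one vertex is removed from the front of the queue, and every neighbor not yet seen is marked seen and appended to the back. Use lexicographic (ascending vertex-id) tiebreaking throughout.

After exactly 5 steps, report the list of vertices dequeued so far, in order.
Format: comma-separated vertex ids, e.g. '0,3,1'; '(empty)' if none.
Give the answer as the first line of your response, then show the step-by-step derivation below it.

3,1,2,4,0

step 1: dequeue 3; queue=[1,2,4]; order=3
step 2: dequeue 1; queue=[2,4,0,5]; order=3,1
step 3: dequeue 2; queue=[4,0,5]; order=3,1,2
step 4: dequeue 4; queue=[0,5]; order=3,1,2,4
step 5: dequeue 0; queue=[5]; order=3,1,2,4,0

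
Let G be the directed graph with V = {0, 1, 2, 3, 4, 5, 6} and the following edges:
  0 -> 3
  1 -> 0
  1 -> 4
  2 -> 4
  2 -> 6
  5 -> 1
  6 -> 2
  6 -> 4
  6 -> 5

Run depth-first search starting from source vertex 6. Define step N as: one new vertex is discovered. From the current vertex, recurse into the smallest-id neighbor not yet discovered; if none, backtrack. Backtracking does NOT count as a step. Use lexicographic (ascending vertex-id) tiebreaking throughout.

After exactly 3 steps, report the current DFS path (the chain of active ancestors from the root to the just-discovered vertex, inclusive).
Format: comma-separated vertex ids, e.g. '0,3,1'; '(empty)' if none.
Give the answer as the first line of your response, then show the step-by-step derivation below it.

6,2,4

step 1: discover 6; path=6; order=6
step 2: discover 2; path=6>2; order=6,2
step 3: discover 4; path=6>2>4; order=6,2,4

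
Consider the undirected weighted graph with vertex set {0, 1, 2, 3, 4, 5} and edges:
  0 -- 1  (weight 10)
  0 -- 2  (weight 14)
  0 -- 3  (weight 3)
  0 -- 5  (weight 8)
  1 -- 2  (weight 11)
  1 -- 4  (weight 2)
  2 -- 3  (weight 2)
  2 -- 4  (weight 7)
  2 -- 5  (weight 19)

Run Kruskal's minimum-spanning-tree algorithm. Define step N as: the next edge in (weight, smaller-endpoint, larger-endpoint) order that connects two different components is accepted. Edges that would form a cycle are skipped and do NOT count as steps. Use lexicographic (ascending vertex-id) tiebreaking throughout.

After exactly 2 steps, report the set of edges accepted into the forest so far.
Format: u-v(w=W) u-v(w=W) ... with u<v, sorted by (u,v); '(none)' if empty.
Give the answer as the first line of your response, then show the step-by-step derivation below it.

1-4(w=2) 2-3(w=2)

step 1: add edge 1-4 (w=2); MST = {1-4(w=2)}
step 2: add edge 2-3 (w=2); MST = {1-4(w=2) 2-3(w=2)}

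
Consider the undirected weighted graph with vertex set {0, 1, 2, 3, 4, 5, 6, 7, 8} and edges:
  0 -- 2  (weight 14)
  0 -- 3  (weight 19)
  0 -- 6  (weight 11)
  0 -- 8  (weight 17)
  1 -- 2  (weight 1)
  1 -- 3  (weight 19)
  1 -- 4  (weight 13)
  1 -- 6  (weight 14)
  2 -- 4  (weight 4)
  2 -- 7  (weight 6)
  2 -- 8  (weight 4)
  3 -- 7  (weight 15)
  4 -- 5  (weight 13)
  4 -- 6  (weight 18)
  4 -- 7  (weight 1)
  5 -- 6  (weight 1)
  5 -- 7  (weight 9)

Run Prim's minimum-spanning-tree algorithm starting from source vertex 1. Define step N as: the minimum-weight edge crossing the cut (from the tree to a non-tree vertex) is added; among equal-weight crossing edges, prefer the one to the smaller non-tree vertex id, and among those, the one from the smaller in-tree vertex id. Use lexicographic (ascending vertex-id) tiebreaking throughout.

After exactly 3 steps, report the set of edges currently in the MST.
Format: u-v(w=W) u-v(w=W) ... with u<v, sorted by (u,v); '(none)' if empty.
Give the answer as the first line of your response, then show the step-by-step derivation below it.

1-2(w=1) 2-4(w=4) 4-7(w=1)

step 1: add edge 1-2 (w=1); MST = {1-2(w=1)}
step 2: add edge 2-4 (w=4); MST = {1-2(w=1) 2-4(w=4)}
step 3: add edge 4-7 (w=1); MST = {1-2(w=1) 2-4(w=4) 4-7(w=1)}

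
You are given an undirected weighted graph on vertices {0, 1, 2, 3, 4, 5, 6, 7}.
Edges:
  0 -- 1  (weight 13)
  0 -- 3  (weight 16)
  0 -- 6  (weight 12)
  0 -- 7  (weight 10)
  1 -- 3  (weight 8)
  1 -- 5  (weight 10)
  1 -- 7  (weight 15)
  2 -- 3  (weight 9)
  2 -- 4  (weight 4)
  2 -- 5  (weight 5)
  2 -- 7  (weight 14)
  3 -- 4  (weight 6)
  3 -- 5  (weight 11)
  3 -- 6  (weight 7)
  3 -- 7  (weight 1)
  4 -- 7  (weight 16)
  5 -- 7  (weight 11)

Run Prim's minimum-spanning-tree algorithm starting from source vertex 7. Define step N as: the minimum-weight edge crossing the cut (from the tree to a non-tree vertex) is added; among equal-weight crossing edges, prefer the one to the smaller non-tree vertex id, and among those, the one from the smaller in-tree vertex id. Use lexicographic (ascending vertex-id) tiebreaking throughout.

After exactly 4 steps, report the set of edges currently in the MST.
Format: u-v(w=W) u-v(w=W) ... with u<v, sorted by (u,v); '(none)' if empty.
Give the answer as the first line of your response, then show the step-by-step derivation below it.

2-4(w=4) 2-5(w=5) 3-4(w=6) 3-7(w=1)

step 1: add edge 3-7 (w=1); MST = {3-7(w=1)}
step 2: add edge 3-4 (w=6); MST = {3-4(w=6) 3-7(w=1)}
step 3: add edge 2-4 (w=4); MST = {2-4(w=4) 3-4(w=6) 3-7(w=1)}
step 4: add edge 2-5 (w=5); MST = {2-4(w=4) 2-5(w=5) 3-4(w=6) 3-7(w=1)}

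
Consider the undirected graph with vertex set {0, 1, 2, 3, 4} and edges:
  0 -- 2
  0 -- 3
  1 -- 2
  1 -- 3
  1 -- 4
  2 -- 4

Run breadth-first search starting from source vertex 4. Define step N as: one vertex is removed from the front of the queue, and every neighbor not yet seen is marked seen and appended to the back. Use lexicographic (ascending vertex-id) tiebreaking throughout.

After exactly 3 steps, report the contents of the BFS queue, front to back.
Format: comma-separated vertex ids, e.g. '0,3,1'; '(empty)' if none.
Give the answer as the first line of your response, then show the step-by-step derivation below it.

3,0

step 1: dequeue 4; queue=[1,2]; order=4
step 2: dequeue 1; queue=[2,3]; order=4,1
step 3: dequeue 2; queue=[3,0]; order=4,1,2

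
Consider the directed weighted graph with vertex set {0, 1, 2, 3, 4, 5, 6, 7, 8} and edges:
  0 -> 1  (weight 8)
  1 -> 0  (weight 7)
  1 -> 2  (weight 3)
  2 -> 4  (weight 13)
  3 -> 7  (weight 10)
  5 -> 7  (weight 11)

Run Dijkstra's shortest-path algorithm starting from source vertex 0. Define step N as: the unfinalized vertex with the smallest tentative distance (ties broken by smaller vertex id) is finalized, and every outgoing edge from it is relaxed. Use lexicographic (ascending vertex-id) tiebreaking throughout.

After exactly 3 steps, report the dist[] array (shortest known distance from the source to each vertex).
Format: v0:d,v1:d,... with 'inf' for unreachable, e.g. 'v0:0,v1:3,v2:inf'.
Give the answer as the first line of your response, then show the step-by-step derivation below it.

v0:0,v1:8,v2:11,v3:inf,v4:24,v5:inf,v6:inf,v7:inf,v8:inf

step 1: dist = v0:0,v1:8,v2:inf,v3:inf,v4:inf,v5:inf,v6:inf,v7:inf,v8:inf
step 2: dist = v0:0,v1:8,v2:11,v3:inf,v4:inf,v5:inf,v6:inf,v7:inf,v8:inf
step 3: dist = v0:0,v1:8,v2:11,v3:inf,v4:24,v5:inf,v6:inf,v7:inf,v8:inf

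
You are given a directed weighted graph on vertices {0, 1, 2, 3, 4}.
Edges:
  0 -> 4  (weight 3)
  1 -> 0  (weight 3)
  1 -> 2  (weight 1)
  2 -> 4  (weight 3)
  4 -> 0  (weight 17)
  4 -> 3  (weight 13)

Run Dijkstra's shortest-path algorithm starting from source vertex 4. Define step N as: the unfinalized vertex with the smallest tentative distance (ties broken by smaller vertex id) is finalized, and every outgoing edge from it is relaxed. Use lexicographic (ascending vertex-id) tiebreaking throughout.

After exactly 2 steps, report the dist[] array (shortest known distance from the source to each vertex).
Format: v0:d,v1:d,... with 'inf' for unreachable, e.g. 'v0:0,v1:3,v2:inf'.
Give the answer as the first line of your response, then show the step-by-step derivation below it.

v0:17,v1:inf,v2:inf,v3:13,v4:0

step 1: dist = v0:17,v1:inf,v2:inf,v3:13,v4:0
step 2: dist = v0:17,v1:inf,v2:inf,v3:13,v4:0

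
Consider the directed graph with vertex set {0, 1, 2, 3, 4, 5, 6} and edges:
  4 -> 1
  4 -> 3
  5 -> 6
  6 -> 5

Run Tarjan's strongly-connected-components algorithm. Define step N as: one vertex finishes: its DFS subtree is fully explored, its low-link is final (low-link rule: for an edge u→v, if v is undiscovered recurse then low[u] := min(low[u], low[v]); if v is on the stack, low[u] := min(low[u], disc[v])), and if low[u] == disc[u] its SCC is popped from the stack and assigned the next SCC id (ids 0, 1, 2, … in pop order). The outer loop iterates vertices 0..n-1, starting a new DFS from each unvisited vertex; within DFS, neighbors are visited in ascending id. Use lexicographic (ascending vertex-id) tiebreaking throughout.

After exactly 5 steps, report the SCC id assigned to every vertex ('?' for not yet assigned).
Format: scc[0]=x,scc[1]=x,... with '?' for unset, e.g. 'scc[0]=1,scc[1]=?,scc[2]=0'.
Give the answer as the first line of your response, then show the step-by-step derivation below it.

scc[0]=0,scc[1]=1,scc[2]=2,scc[3]=3,scc[4]=4,scc[5]=?,scc[6]=?

step 1: low=(low[0]=0,low[1]=?,low[2]=?,low[3]=?,low[4]=?,low[5]=?,low[6]=?); scc=(scc[0]=0,scc[1]=?,scc[2]=?,scc[3]=?,scc[4]=?,scc[5]=?,scc[6]=?)
step 2: low=(low[0]=0,low[1]=1,low[2]=?,low[3]=?,low[4]=?,low[5]=?,low[6]=?); scc=(scc[0]=0,scc[1]=1,scc[2]=?,scc[3]=?,scc[4]=?,scc[5]=?,scc[6]=?)
step 3: low=(low[0]=0,low[1]=1,low[2]=2,low[3]=?,low[4]=?,low[5]=?,low[6]=?); scc=(scc[0]=0,scc[1]=1,scc[2]=2,scc[3]=?,scc[4]=?,scc[5]=?,scc[6]=?)
step 4: low=(low[0]=0,low[1]=1,low[2]=2,low[3]=3,low[4]=?,low[5]=?,low[6]=?); scc=(scc[0]=0,scc[1]=1,scc[2]=2,scc[3]=3,scc[4]=?,scc[5]=?,scc[6]=?)
step 5: low=(low[0]=0,low[1]=1,low[2]=2,low[3]=3,low[4]=4,low[5]=?,low[6]=?); scc=(scc[0]=0,scc[1]=1,scc[2]=2,scc[3]=3,scc[4]=4,scc[5]=?,scc[6]=?)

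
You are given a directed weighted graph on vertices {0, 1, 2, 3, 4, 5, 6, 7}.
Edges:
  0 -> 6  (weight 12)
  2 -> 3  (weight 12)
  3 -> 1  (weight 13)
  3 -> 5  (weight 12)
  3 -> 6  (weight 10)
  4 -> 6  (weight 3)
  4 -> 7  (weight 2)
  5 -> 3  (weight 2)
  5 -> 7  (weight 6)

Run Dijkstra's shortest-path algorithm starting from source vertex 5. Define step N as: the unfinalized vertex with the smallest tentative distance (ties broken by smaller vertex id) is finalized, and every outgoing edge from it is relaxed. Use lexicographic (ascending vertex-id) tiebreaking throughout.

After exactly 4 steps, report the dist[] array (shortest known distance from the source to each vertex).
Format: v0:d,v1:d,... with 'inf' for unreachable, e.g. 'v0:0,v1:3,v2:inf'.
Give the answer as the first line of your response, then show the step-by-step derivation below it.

v0:inf,v1:15,v2:inf,v3:2,v4:inf,v5:0,v6:12,v7:6

step 1: dist = v0:inf,v1:inf,v2:inf,v3:2,v4:inf,v5:0,v6:inf,v7:6
step 2: dist = v0:inf,v1:15,v2:inf,v3:2,v4:inf,v5:0,v6:12,v7:6
step 3: dist = v0:inf,v1:15,v2:inf,v3:2,v4:inf,v5:0,v6:12,v7:6
step 4: dist = v0:inf,v1:15,v2:inf,v3:2,v4:inf,v5:0,v6:12,v7:6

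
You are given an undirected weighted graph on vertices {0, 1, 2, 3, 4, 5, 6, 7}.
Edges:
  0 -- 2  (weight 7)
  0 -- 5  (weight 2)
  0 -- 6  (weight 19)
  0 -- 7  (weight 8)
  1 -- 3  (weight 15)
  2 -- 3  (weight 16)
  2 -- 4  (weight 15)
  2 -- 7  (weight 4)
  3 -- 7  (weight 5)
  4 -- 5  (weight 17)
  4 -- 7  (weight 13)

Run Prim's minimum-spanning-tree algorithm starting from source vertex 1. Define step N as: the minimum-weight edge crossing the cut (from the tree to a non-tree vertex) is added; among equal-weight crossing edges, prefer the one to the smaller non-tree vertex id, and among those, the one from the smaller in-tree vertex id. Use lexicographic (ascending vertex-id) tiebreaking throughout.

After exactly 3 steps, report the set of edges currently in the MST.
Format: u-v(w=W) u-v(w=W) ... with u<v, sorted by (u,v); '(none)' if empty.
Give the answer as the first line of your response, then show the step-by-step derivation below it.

1-3(w=15) 2-7(w=4) 3-7(w=5)

step 1: add edge 1-3 (w=15); MST = {1-3(w=15)}
step 2: add edge 3-7 (w=5); MST = {1-3(w=15) 3-7(w=5)}
step 3: add edge 2-7 (w=4); MST = {1-3(w=15) 2-7(w=4) 3-7(w=5)}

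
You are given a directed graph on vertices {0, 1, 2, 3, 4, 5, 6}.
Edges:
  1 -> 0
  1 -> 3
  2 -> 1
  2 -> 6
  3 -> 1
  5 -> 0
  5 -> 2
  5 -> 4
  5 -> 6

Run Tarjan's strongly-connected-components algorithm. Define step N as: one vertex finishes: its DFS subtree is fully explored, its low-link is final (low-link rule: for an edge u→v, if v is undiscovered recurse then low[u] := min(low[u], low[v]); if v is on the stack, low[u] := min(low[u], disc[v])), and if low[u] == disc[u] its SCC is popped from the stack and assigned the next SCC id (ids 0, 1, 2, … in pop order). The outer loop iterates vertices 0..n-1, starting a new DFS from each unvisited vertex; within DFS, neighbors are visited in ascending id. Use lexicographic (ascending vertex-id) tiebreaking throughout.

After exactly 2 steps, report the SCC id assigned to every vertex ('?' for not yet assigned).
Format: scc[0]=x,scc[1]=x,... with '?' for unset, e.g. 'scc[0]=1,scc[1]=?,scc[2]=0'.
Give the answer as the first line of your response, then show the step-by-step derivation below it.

scc[0]=0,scc[1]=?,scc[2]=?,scc[3]=?,scc[4]=?,scc[5]=?,scc[6]=?

step 1: low=(low[0]=0,low[1]=?,low[2]=?,low[3]=?,low[4]=?,low[5]=?,low[6]=?); scc=(scc[0]=0,scc[1]=?,scc[2]=?,scc[3]=?,scc[4]=?,scc[5]=?,scc[6]=?)
step 2: low=(low[0]=0,low[1]=1,low[2]=?,low[3]=1,low[4]=?,low[5]=?,low[6]=?); scc=(scc[0]=0,scc[1]=?,scc[2]=?,scc[3]=?,scc[4]=?,scc[5]=?,scc[6]=?)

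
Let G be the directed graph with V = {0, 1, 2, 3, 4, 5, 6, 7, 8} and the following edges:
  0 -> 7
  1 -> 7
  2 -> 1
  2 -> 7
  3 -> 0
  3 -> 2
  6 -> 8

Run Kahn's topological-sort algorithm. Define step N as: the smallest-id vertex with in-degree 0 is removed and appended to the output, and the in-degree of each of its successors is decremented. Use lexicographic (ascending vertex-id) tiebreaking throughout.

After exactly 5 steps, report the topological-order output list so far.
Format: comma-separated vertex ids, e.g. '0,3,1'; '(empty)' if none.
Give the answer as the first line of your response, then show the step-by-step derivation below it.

3,0,2,1,4

step 1: output 3; order=[3]; indeg=(0,1,0,0,0,0,0,3,1)
step 2: output 0; order=[3,0]; indeg=(0,1,0,0,0,0,0,2,1)
step 3: output 2; order=[3,0,2]; indeg=(0,0,0,0,0,0,0,1,1)
step 4: output 1; order=[3,0,2,1]; indeg=(0,0,0,0,0,0,0,0,1)
step 5: output 4; order=[3,0,2,1,4]; indeg=(0,0,0,0,0,0,0,0,1)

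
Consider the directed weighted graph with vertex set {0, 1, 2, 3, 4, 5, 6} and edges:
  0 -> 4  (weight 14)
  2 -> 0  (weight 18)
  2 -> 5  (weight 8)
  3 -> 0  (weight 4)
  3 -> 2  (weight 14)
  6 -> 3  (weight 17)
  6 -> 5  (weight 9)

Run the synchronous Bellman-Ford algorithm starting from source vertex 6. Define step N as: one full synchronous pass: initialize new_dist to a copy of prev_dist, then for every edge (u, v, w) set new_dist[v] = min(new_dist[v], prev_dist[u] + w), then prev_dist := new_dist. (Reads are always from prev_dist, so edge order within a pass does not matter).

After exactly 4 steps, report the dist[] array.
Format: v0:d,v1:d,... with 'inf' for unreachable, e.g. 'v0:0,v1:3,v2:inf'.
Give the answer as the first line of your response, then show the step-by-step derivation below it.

v0:21,v1:inf,v2:31,v3:17,v4:35,v5:9,v6:0

step 1: dist = v0:inf,v1:inf,v2:inf,v3:17,v4:inf,v5:9,v6:0
step 2: dist = v0:21,v1:inf,v2:31,v3:17,v4:inf,v5:9,v6:0
step 3: dist = v0:21,v1:inf,v2:31,v3:17,v4:35,v5:9,v6:0
step 4: dist = v0:21,v1:inf,v2:31,v3:17,v4:35,v5:9,v6:0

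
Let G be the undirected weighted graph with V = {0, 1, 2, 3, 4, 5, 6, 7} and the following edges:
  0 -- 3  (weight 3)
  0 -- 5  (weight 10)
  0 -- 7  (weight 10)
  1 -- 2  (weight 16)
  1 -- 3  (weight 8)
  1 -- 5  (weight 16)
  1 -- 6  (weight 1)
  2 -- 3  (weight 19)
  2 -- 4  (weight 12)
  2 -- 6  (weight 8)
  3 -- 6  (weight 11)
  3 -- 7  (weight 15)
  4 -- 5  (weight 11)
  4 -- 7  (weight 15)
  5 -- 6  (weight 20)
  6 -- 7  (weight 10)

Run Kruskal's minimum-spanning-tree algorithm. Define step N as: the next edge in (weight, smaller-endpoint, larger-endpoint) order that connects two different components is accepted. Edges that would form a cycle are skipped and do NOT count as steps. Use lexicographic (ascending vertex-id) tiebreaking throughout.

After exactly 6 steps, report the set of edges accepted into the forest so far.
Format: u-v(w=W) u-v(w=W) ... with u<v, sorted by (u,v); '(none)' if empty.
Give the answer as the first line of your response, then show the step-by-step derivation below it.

0-3(w=3) 0-5(w=10) 0-7(w=10) 1-3(w=8) 1-6(w=1) 2-6(w=8)

step 1: add edge 1-6 (w=1); MST = {1-6(w=1)}
step 2: add edge 0-3 (w=3); MST = {0-3(w=3) 1-6(w=1)}
step 3: add edge 1-3 (w=8); MST = {0-3(w=3) 1-3(w=8) 1-6(w=1)}
step 4: add edge 2-6 (w=8); MST = {0-3(w=3) 1-3(w=8) 1-6(w=1) 2-6(w=8)}
step 5: add edge 0-5 (w=10); MST = {0-3(w=3) 0-5(w=10) 1-3(w=8) 1-6(w=1) 2-6(w=8)}
step 6: add edge 0-7 (w=10); MST = {0-3(w=3) 0-5(w=10) 0-7(w=10) 1-3(w=8) 1-6(w=1) 2-6(w=8)}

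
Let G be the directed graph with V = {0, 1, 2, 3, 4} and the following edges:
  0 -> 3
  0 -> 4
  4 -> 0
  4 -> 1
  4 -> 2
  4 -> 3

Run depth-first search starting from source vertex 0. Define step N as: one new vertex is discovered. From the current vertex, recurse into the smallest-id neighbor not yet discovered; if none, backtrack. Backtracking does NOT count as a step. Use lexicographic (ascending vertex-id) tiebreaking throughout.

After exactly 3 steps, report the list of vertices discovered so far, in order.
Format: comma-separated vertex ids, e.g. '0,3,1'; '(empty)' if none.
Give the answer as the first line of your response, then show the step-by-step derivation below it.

0,3,4

step 1: discover 0; path=0; order=0
step 2: discover 3; path=0>3; order=0,3
step 3: discover 4; path=0>4; order=0,3,4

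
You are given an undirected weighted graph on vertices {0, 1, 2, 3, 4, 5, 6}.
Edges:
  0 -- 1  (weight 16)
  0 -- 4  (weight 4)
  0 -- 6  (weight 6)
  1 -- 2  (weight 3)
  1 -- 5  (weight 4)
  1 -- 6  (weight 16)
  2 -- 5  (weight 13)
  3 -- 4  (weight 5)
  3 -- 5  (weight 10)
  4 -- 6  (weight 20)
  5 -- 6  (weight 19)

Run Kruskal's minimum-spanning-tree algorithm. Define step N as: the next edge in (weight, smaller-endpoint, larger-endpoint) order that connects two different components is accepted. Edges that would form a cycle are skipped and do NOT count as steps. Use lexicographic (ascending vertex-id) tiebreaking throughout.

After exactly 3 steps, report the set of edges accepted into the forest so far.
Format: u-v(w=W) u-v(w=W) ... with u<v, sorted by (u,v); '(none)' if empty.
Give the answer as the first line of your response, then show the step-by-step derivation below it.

0-4(w=4) 1-2(w=3) 1-5(w=4)

step 1: add edge 1-2 (w=3); MST = {1-2(w=3)}
step 2: add edge 0-4 (w=4); MST = {0-4(w=4) 1-2(w=3)}
step 3: add edge 1-5 (w=4); MST = {0-4(w=4) 1-2(w=3) 1-5(w=4)}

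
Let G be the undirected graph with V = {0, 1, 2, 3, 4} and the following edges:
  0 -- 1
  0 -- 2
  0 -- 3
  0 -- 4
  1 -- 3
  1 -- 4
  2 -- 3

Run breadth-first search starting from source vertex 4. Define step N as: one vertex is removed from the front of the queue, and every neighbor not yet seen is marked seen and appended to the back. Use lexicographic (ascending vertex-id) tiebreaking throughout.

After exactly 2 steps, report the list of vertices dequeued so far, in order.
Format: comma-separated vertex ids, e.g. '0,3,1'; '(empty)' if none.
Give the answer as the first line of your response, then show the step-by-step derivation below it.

4,0

step 1: dequeue 4; queue=[0,1]; order=4
step 2: dequeue 0; queue=[1,2,3]; order=4,0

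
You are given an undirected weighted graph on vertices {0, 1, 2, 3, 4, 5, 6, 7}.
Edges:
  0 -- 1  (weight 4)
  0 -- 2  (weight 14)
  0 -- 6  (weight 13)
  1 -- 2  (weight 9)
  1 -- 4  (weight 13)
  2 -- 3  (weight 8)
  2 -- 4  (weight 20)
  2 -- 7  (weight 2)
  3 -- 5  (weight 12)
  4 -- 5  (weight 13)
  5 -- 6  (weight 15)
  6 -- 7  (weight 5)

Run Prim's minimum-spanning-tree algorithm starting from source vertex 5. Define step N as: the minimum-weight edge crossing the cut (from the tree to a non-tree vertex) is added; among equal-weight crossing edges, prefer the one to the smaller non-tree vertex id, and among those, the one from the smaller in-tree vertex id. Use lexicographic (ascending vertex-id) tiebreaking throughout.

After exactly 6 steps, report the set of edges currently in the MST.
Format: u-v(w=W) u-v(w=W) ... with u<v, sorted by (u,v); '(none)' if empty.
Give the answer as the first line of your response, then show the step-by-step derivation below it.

0-1(w=4) 1-2(w=9) 2-3(w=8) 2-7(w=2) 3-5(w=12) 6-7(w=5)

step 1: add edge 3-5 (w=12); MST = {3-5(w=12)}
step 2: add edge 2-3 (w=8); MST = {2-3(w=8) 3-5(w=12)}
step 3: add edge 2-7 (w=2); MST = {2-3(w=8) 2-7(w=2) 3-5(w=12)}
step 4: add edge 6-7 (w=5); MST = {2-3(w=8) 2-7(w=2) 3-5(w=12) 6-7(w=5)}
step 5: add edge 1-2 (w=9); MST = {1-2(w=9) 2-3(w=8) 2-7(w=2) 3-5(w=12) 6-7(w=5)}
step 6: add edge 0-1 (w=4); MST = {0-1(w=4) 1-2(w=9) 2-3(w=8) 2-7(w=2) 3-5(w=12) 6-7(w=5)}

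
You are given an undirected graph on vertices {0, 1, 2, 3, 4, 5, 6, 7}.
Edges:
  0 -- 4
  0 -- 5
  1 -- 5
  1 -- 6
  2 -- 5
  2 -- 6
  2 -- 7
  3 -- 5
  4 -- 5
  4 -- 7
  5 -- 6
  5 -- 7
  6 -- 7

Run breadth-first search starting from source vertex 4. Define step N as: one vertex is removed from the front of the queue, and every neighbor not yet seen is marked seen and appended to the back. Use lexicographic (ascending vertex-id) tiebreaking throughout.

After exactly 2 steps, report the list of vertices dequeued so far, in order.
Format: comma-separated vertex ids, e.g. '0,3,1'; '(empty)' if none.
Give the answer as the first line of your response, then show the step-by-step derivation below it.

4,0

step 1: dequeue 4; queue=[0,5,7]; order=4
step 2: dequeue 0; queue=[5,7]; order=4,0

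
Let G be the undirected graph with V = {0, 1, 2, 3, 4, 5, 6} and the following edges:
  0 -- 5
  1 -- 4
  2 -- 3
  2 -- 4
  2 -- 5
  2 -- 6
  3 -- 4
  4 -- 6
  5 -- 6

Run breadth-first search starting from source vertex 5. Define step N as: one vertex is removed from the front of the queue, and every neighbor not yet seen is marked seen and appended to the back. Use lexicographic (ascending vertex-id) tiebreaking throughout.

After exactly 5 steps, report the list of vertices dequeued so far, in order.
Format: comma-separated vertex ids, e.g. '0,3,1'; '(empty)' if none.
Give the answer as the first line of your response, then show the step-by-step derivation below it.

5,0,2,6,3

step 1: dequeue 5; queue=[0,2,6]; order=5
step 2: dequeue 0; queue=[2,6]; order=5,0
step 3: dequeue 2; queue=[6,3,4]; order=5,0,2
step 4: dequeue 6; queue=[3,4]; order=5,0,2,6
step 5: dequeue 3; queue=[4]; order=5,0,2,6,3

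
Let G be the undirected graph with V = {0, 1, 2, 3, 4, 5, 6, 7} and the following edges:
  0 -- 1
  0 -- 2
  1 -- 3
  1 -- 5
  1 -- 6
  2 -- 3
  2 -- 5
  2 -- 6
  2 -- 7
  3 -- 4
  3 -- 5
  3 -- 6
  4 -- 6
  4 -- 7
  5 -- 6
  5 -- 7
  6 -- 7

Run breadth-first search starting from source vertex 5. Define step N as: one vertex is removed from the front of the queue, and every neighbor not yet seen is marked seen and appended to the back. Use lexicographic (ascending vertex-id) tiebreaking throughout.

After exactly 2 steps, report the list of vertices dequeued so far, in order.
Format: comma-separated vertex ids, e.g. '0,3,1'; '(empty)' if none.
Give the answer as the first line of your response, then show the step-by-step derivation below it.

5,1

step 1: dequeue 5; queue=[1,2,3,6,7]; order=5
step 2: dequeue 1; queue=[2,3,6,7,0]; order=5,1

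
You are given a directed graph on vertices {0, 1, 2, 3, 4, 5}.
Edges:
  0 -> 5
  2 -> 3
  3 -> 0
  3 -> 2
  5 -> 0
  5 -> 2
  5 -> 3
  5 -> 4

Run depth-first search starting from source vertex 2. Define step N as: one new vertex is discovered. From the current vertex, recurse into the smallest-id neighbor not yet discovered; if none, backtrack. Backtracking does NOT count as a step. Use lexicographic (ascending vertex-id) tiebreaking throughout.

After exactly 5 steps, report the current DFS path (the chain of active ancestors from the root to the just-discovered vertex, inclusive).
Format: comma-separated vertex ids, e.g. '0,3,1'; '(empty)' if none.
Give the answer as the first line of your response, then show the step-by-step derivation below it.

2,3,0,5,4

step 1: discover 2; path=2; order=2
step 2: discover 3; path=2>3; order=2,3
step 3: discover 0; path=2>3>0; order=2,3,0
step 4: discover 5; path=2>3>0>5; order=2,3,0,5
step 5: discover 4; path=2>3>0>5>4; order=2,3,0,5,4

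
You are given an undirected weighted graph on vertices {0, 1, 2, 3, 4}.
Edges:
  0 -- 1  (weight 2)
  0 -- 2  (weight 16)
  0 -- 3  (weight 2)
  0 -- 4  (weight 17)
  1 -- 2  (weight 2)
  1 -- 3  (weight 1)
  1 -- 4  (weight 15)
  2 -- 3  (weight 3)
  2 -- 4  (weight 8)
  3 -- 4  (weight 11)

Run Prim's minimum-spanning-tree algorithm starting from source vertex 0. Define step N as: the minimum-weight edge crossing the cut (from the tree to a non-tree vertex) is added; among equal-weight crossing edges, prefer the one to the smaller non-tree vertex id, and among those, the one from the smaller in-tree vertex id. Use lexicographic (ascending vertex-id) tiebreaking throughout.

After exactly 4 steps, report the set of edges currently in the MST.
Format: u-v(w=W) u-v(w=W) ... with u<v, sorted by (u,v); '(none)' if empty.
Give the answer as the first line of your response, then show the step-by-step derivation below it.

0-1(w=2) 1-2(w=2) 1-3(w=1) 2-4(w=8)

step 1: add edge 0-1 (w=2); MST = {0-1(w=2)}
step 2: add edge 1-3 (w=1); MST = {0-1(w=2) 1-3(w=1)}
step 3: add edge 1-2 (w=2); MST = {0-1(w=2) 1-2(w=2) 1-3(w=1)}
step 4: add edge 2-4 (w=8); MST = {0-1(w=2) 1-2(w=2) 1-3(w=1) 2-4(w=8)}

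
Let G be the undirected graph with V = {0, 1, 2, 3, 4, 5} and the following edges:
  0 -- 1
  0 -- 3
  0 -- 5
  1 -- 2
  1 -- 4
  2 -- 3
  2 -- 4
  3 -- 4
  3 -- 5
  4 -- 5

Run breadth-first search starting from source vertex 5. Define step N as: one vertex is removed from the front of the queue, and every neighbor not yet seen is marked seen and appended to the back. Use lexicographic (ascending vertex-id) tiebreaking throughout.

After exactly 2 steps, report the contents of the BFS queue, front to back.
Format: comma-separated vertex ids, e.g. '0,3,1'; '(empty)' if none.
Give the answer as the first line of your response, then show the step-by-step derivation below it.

3,4,1

step 1: dequeue 5; queue=[0,3,4]; order=5
step 2: dequeue 0; queue=[3,4,1]; order=5,0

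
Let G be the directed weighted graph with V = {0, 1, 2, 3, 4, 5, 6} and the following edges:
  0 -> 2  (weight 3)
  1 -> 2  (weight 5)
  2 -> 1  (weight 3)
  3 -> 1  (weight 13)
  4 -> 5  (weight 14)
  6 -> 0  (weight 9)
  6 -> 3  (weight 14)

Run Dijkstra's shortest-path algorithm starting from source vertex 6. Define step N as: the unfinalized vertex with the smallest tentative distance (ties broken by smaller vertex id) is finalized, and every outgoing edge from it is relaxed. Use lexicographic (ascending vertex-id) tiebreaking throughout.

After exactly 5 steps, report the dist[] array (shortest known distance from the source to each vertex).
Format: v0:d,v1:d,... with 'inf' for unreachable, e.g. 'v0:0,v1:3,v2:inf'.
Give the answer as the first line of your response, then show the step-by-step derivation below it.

v0:9,v1:15,v2:12,v3:14,v4:inf,v5:inf,v6:0

step 1: dist = v0:9,v1:inf,v2:inf,v3:14,v4:inf,v5:inf,v6:0
step 2: dist = v0:9,v1:inf,v2:12,v3:14,v4:inf,v5:inf,v6:0
step 3: dist = v0:9,v1:15,v2:12,v3:14,v4:inf,v5:inf,v6:0
step 4: dist = v0:9,v1:15,v2:12,v3:14,v4:inf,v5:inf,v6:0
step 5: dist = v0:9,v1:15,v2:12,v3:14,v4:inf,v5:inf,v6:0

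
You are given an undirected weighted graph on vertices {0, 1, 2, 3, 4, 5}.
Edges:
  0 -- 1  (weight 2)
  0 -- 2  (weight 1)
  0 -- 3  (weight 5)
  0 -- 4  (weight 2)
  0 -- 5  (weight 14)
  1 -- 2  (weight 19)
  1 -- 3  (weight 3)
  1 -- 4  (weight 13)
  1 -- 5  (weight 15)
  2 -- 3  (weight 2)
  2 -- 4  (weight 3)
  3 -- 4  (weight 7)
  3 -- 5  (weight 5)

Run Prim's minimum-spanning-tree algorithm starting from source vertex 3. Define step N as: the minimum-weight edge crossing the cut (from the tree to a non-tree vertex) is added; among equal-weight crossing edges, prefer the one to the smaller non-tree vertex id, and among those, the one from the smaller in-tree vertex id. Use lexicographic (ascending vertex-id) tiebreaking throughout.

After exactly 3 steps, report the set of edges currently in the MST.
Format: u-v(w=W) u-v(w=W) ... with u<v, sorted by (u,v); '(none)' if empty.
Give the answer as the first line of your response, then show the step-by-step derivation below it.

0-1(w=2) 0-2(w=1) 2-3(w=2)

step 1: add edge 2-3 (w=2); MST = {2-3(w=2)}
step 2: add edge 0-2 (w=1); MST = {0-2(w=1) 2-3(w=2)}
step 3: add edge 0-1 (w=2); MST = {0-1(w=2) 0-2(w=1) 2-3(w=2)}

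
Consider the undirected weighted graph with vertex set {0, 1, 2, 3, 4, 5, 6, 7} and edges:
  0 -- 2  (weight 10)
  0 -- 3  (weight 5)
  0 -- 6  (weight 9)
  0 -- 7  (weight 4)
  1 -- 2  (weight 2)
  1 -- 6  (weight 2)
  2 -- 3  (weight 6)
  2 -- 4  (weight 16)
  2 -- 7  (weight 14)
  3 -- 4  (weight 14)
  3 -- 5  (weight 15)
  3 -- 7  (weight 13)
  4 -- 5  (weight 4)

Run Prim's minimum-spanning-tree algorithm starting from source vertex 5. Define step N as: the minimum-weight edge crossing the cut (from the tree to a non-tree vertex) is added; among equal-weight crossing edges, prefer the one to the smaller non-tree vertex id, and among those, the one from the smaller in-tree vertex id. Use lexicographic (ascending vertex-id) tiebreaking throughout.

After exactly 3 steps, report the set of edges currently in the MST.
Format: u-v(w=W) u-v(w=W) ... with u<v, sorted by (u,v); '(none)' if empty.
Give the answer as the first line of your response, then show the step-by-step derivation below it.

0-3(w=5) 3-4(w=14) 4-5(w=4)

step 1: add edge 4-5 (w=4); MST = {4-5(w=4)}
step 2: add edge 3-4 (w=14); MST = {3-4(w=14) 4-5(w=4)}
step 3: add edge 0-3 (w=5); MST = {0-3(w=5) 3-4(w=14) 4-5(w=4)}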